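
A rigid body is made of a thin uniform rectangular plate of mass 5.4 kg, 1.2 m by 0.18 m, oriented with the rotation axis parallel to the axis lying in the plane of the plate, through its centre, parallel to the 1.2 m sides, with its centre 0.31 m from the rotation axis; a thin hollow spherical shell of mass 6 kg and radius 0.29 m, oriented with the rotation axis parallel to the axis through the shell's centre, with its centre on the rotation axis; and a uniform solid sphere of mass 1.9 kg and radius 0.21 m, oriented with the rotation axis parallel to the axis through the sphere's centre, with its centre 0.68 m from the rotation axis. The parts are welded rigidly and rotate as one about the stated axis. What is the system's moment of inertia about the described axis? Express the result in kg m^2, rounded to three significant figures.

Rectangular plate: I_cm = (1/12)Mb² = (1/12)(5.4)(0.18)² = 0.01458 kg m^2; centre at d = 0.31 m, so the parallel axis theorem gives I = 0.01458 + (5.4)(0.31)² = 0.53352 kg m^2.
Spherical shell: I_cm = (2/3)MR² = (2/3)(6)(0.29)² = 0.3364 kg m^2; axis through the centre, so I = 0.3364 kg m^2.
Solid sphere: I_cm = (2/5)MR² = (2/5)(1.9)(0.21)² = 0.033516 kg m^2; centre at d = 0.68 m, so the parallel axis theorem gives I = 0.033516 + (1.9)(0.68)² = 0.91208 kg m^2.
Total I = 0.53352 + 0.3364 + 0.91208 = 1.782 kg m^2.

1.78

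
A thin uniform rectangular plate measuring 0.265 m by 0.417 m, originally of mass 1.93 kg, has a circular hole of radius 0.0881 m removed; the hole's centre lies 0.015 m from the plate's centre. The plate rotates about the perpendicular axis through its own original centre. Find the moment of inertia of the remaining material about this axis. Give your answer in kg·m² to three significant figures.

0.0375

Unpierced body about its centre: I₀ = (1/12)M(a²+b²) = (1/12)(1.93)[(0.265)² + (0.417)²] = 0.039262 kg·m².
The removed disk has mass m = M·πr²/(ab) = (1.93)·π(0.0881)²/(0.265·0.417) = 0.42587 kg (same uniform areal density).
Its moment of inertia about the rotation axis (parallel-axis theorem): I_hole = (1/2)mr² + md² = (1/2)(0.42587)(0.0881)² + (0.42587)(0.015)² = 0.0017485 kg·m².
Treating the hole as negative mass, I = I₀ − I_hole = 0.039262 − 0.0017485 = 0.037513 kg·m².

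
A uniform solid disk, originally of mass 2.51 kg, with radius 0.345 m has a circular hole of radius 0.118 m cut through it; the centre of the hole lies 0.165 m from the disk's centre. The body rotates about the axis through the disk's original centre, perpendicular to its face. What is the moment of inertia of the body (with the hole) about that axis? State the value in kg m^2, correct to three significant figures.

0.139

Unpierced body about its centre: I₀ = (1/2)MR² = (1/2)(2.51)(0.345)² = 0.14938 kg m^2.
The removed disk has mass m = M·(r/R)² = (2.51)(0.118/0.345)² = 0.29363 kg (same uniform areal density).
Its moment of inertia about the rotation axis (parallel-axis theorem): I_hole = (1/2)mr² + md² = (1/2)(0.29363)(0.118)² + (0.29363)(0.165)² = 0.010038 kg m^2.
Treating the hole as negative mass, I = I₀ − I_hole = 0.14938 − 0.010038 = 0.13934 kg m^2.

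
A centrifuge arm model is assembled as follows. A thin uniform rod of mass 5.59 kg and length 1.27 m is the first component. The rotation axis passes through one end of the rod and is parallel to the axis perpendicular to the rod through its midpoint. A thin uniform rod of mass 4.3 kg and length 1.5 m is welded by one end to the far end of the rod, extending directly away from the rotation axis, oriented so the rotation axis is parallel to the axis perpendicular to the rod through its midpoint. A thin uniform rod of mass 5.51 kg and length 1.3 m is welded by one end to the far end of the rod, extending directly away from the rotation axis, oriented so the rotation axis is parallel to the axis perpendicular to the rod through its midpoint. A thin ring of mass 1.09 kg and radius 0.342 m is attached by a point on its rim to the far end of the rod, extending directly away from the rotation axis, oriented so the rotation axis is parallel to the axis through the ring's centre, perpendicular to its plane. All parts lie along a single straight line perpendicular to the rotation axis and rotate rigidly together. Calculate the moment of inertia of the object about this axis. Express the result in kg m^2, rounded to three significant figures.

Thin rod: I_cm = (1/12)ML² = (1/12)(5.59)(1.27)² = 0.75134 kg m^2; centre at d = 0.635 m, so I = I_cm + Md² gives I = 0.75134 + (5.59)(0.635)² = 3.0054 kg m^2.
Thin rod: I_cm = (1/12)ML² = (1/12)(4.3)(1.5)² = 0.80625 kg m^2; centre at d = 0.635 + 0.635 + 0.75 = 2.02 m, so I = I_cm + Md² gives I = 0.80625 + (4.3)(2.02)² = 18.352 kg m^2.
Thin rod: I_cm = (1/12)ML² = (1/12)(5.51)(1.3)² = 0.77599 kg m^2; centre at d = 0.635 + 0.635 + 0.75 + 0.75 + 0.65 = 3.42 m, so I = I_cm + Md² gives I = 0.77599 + (5.51)(3.42)² = 65.223 kg m^2.
Thin ring: I_cm = MR² = (1.09)(0.342)² = 0.12749 kg m^2; centre at d = 0.635 + 0.635 + 0.75 + 0.75 + 0.65 + 0.65 + 0.342 = 4.412 m, so I = I_cm + Md² gives I = 0.12749 + (1.09)(4.412)² = 21.345 kg m^2.
Total I = 3.0054 + 18.352 + 65.223 + 21.345 = 107.93 kg m^2.

108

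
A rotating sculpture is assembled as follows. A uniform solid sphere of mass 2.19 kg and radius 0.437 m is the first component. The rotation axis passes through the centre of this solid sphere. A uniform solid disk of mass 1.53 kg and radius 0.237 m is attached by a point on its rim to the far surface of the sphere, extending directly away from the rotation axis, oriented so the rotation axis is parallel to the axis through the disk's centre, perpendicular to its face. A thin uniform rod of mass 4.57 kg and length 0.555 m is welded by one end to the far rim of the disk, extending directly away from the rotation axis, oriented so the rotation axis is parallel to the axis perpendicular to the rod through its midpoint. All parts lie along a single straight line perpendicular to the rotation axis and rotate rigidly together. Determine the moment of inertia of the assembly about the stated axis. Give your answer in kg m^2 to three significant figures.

7.48

Solid sphere: I_cm = (2/5)MR² = (2/5)(2.19)(0.437)² = 0.16729 kg m^2; axis through the centre, so I = 0.16729 kg m^2.
Solid disk: I_cm = (1/2)MR² = (1/2)(1.53)(0.237)² = 0.042969 kg m^2; centre at d = 0.437 + 0.237 = 0.674 m, so the parallel axis theorem gives I = 0.042969 + (1.53)(0.674)² = 0.73801 kg m^2.
Thin rod: I_cm = (1/12)ML² = (1/12)(4.57)(0.555)² = 0.11731 kg m^2; centre at d = 0.437 + 0.237 + 0.237 + 0.2775 = 1.1885 m, so the parallel axis theorem gives I = 0.11731 + (4.57)(1.1885)² = 6.5726 kg m^2.
Total I = 0.16729 + 0.73801 + 6.5726 = 7.4779 kg m^2.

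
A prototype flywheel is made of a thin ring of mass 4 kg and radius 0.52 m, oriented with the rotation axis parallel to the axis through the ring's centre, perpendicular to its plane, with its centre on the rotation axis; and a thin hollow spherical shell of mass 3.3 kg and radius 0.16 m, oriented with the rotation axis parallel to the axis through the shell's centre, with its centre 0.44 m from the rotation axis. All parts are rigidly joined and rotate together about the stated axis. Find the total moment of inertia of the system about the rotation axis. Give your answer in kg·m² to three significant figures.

Thin ring: I_cm = MR² = (4)(0.52)² = 1.0816 kg·m²; axis through the centre, so I = 1.0816 kg·m².
Spherical shell: I_cm = (2/3)MR² = (2/3)(3.3)(0.16)² = 0.05632 kg·m²; centre at d = 0.44 m, so I = I_cm + Md² gives I = 0.05632 + (3.3)(0.44)² = 0.6952 kg·m².
Total I = 1.0816 + 0.6952 = 1.7768 kg·m².

1.78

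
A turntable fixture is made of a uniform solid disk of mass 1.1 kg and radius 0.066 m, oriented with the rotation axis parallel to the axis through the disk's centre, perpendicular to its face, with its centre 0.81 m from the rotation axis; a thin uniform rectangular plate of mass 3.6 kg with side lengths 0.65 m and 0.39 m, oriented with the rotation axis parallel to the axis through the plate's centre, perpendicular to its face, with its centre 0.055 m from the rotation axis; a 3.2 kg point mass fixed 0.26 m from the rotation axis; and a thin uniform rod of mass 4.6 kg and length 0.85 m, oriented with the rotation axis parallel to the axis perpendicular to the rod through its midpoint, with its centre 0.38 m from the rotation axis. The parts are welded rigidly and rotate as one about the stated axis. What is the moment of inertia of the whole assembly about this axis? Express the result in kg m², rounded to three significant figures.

Solid disk: I_cm = (1/2)MR² = (1/2)(1.1)(0.066)² = 0.0023958 kg m²; centre at d = 0.81 m, so the parallel axis theorem gives I = 0.0023958 + (1.1)(0.81)² = 0.72411 kg m².
Rectangular plate: I_cm = (1/12)M(a²+b²) = (1/12)(3.6)[(0.65)² + (0.39)²] = 0.17238 kg m²; centre at d = 0.055 m, so the parallel axis theorem gives I = 0.17238 + (3.6)(0.055)² = 0.18327 kg m².
Point mass: I_cm = 0; centre at d = 0.26 m, so the parallel axis theorem gives I = 0 + (3.2)(0.26)² = 0.21632 kg m².
Thin rod: I_cm = (1/12)ML² = (1/12)(4.6)(0.85)² = 0.27696 kg m²; centre at d = 0.38 m, so the parallel axis theorem gives I = 0.27696 + (4.6)(0.38)² = 0.9412 kg m².
Total I = 0.72411 + 0.18327 + 0.21632 + 0.9412 = 2.0649 kg m².

2.06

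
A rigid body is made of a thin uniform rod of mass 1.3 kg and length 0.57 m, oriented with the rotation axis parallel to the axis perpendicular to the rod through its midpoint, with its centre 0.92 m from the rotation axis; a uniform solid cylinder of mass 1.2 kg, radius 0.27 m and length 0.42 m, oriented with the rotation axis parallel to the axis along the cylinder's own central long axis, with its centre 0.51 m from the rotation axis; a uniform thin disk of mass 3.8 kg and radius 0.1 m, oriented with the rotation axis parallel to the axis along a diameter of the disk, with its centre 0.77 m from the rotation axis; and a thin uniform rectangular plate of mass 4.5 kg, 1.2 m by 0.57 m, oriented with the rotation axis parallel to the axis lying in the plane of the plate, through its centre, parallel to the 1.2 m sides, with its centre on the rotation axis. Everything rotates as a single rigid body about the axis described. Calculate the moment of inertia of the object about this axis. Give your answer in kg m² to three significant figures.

Thin rod: I_cm = (1/12)ML² = (1/12)(1.3)(0.57)² = 0.035197 kg m²; centre at d = 0.92 m, so the parallel axis theorem gives I = 0.035197 + (1.3)(0.92)² = 1.1355 kg m².
Solid cylinder: I_cm = (1/2)MR² = (1/2)(1.2)(0.27)² = 0.04374 kg m²; centre at d = 0.51 m, so the parallel axis theorem gives I = 0.04374 + (1.2)(0.51)² = 0.35586 kg m².
Thin disk: I_cm = (1/4)MR² = (1/4)(3.8)(0.1)² = 0.0095 kg m²; centre at d = 0.77 m, so the parallel axis theorem gives I = 0.0095 + (3.8)(0.77)² = 2.2625 kg m².
Rectangular plate: I_cm = (1/12)Mb² = (1/12)(4.5)(0.57)² = 0.12184 kg m²; axis through the centre, so I = 0.12184 kg m².
Total I = 1.1355 + 0.35586 + 2.2625 + 0.12184 = 3.8757 kg m².

3.88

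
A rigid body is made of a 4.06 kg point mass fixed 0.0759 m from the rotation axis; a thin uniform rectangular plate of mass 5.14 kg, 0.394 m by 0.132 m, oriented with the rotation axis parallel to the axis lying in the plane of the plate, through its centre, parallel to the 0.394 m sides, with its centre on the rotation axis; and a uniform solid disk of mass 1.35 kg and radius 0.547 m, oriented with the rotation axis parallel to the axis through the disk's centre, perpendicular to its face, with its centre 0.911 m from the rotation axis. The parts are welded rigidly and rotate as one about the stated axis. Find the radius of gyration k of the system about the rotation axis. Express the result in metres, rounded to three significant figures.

0.358

Point mass: I_cm = 0; centre at d = 0.0759 m, so I = I_cm + Md² gives I = 0 + (4.06)(0.0759)² = 0.023389 kg m^2.
Rectangular plate: I_cm = (1/12)Mb² = (1/12)(5.14)(0.132)² = 0.0074633 kg m^2; axis through the centre, so I = 0.0074633 kg m^2.
Solid disk: I_cm = (1/2)MR² = (1/2)(1.35)(0.547)² = 0.20197 kg m^2; centre at d = 0.911 m, so I = I_cm + Md² gives I = 0.20197 + (1.35)(0.911)² = 1.3224 kg m^2.
Total I = 1.3532 kg m^2; total mass M = 10.55 kg.
k = √(I/M) = √(1.3532/10.55) = 0.35814 m.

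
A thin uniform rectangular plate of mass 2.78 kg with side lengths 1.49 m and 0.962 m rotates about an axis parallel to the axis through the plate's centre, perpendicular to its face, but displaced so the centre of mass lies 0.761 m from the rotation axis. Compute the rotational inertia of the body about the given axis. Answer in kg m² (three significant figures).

2.34

I_cm = (1/12)M(a²+b²) = (1/12)(2.78)[(1.49)² + (0.962)²] = 0.72872 kg m²; centre at d = 0.761 m, so the parallel axis theorem gives I = 0.72872 + (2.78)(0.761)² = 2.3387 kg m².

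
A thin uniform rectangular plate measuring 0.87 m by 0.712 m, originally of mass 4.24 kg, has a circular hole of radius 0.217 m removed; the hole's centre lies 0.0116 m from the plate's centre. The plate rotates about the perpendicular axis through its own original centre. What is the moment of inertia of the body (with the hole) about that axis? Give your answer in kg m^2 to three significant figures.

Unpierced body about its centre: I₀ = (1/12)M(a²+b²) = (1/12)(4.24)[(0.87)² + (0.712)²] = 0.44656 kg m^2.
The removed disk has mass m = M·πr²/(ab) = (4.24)·π(0.217)²/(0.87·0.712) = 1.0126 kg (same uniform areal density).
Its moment of inertia about the rotation axis (parallel-axis theorem): I_hole = (1/2)mr² + md² = (1/2)(1.0126)(0.217)² + (1.0126)(0.0116)² = 0.023977 kg m^2.
Treating the hole as negative mass, I = I₀ − I_hole = 0.44656 − 0.023977 = 0.42258 kg m^2.

0.423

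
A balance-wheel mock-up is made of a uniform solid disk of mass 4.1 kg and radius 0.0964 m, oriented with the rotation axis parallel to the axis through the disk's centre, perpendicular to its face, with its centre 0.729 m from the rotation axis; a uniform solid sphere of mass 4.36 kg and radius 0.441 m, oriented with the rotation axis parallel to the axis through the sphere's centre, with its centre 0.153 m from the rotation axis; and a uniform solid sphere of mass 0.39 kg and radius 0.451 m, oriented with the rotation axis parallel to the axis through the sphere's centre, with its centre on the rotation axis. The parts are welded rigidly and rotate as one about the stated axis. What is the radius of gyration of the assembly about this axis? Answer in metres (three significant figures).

Solid disk: I_cm = (1/2)MR² = (1/2)(4.1)(0.0964)² = 0.019051 kg m^2; centre at d = 0.729 m, so the parallel axis theorem gives I = 0.019051 + (4.1)(0.729)² = 2.198 kg m^2.
Solid sphere: I_cm = (2/5)MR² = (2/5)(4.36)(0.441)² = 0.33917 kg m^2; centre at d = 0.153 m, so the parallel axis theorem gives I = 0.33917 + (4.36)(0.153)² = 0.44124 kg m^2.
Solid sphere: I_cm = (2/5)MR² = (2/5)(0.39)(0.451)² = 0.031731 kg m^2; axis through the centre, so I = 0.031731 kg m^2.
Total I = 2.6709 kg m^2; total mass M = 8.85 kg.
k = √(I/M) = √(2.6709/8.85) = 0.54936 m.

0.549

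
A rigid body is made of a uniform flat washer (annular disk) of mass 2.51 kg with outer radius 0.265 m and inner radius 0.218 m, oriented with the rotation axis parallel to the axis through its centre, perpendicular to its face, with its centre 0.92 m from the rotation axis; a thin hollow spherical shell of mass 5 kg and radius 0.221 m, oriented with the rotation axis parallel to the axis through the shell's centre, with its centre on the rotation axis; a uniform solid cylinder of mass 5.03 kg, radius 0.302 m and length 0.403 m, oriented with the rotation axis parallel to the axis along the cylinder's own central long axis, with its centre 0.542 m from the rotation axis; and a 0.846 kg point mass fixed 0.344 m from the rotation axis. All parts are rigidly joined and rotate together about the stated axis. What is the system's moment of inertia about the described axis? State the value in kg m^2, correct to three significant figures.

4.24

Annular disk: I_cm = (1/2)M(R²+r²) = (1/2)(2.51)[(0.265)² + (0.218)²] = 0.14777 kg m^2; centre at d = 0.92 m, so I = I_cm + Md² gives I = 0.14777 + (2.51)(0.92)² = 2.2722 kg m^2.
Spherical shell: I_cm = (2/3)MR² = (2/3)(5)(0.221)² = 0.1628 kg m^2; axis through the centre, so I = 0.1628 kg m^2.
Solid cylinder: I_cm = (1/2)MR² = (1/2)(5.03)(0.302)² = 0.22938 kg m^2; centre at d = 0.542 m, so I = I_cm + Md² gives I = 0.22938 + (5.03)(0.542)² = 1.707 kg m^2.
Point mass: I_cm = 0; centre at d = 0.344 m, so I = I_cm + Md² gives I = 0 + (0.846)(0.344)² = 0.10011 kg m^2.
Total I = 2.2722 + 0.1628 + 1.707 + 0.10011 = 4.2422 kg m^2.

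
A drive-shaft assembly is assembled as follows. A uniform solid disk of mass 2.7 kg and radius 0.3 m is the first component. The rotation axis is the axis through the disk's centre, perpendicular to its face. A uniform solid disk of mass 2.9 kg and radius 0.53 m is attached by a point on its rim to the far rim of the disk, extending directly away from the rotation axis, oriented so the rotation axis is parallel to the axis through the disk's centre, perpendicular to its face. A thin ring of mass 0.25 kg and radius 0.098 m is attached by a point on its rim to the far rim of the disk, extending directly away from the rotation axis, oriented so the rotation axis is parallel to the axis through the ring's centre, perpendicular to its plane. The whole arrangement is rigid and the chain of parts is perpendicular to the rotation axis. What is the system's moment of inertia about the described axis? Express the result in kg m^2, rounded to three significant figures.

3.06

Solid disk: I_cm = (1/2)MR² = (1/2)(2.7)(0.3)² = 0.1215 kg m^2; axis through the centre, so I = 0.1215 kg m^2.
Solid disk: I_cm = (1/2)MR² = (1/2)(2.9)(0.53)² = 0.40731 kg m^2; centre at d = 0.3 + 0.53 = 0.83 m, so the parallel axis theorem gives I = 0.40731 + (2.9)(0.83)² = 2.4051 kg m^2.
Thin ring: I_cm = MR² = (0.25)(0.098)² = 0.002401 kg m^2; centre at d = 0.3 + 0.53 + 0.53 + 0.098 = 1.458 m, so the parallel axis theorem gives I = 0.002401 + (0.25)(1.458)² = 0.53384 kg m^2.
Total I = 0.1215 + 2.4051 + 0.53384 = 3.0605 kg m^2.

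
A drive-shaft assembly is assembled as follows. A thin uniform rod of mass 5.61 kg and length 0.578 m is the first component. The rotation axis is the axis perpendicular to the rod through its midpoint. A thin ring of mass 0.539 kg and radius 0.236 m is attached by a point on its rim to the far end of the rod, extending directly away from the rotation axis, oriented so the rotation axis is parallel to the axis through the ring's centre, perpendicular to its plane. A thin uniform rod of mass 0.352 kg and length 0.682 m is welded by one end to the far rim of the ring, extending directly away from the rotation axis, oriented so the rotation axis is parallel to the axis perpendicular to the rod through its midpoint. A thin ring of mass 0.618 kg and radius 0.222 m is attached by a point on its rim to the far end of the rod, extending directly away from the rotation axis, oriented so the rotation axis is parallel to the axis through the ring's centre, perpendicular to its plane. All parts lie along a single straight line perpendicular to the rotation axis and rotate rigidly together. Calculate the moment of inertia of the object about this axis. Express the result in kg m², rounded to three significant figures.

2.52

Thin rod: I_cm = (1/12)ML² = (1/12)(5.61)(0.578)² = 0.15618 kg m²; axis through the centre, so I = 0.15618 kg m².
Thin ring: I_cm = MR² = (0.539)(0.236)² = 0.03002 kg m²; centre at d = 0.289 + 0.236 = 0.525 m, so the parallel axis theorem gives I = 0.03002 + (0.539)(0.525)² = 0.17858 kg m².
Thin rod: I_cm = (1/12)ML² = (1/12)(0.352)(0.682)² = 0.013644 kg m²; centre at d = 0.289 + 0.236 + 0.236 + 0.341 = 1.102 m, so the parallel axis theorem gives I = 0.013644 + (0.352)(1.102)² = 0.44111 kg m².
Thin ring: I_cm = MR² = (0.618)(0.222)² = 0.030458 kg m²; centre at d = 0.289 + 0.236 + 0.236 + 0.341 + 0.341 + 0.222 = 1.665 m, so the parallel axis theorem gives I = 0.030458 + (0.618)(1.665)² = 1.7437 kg m².
Total I = 0.15618 + 0.17858 + 0.44111 + 1.7437 = 2.5196 kg m².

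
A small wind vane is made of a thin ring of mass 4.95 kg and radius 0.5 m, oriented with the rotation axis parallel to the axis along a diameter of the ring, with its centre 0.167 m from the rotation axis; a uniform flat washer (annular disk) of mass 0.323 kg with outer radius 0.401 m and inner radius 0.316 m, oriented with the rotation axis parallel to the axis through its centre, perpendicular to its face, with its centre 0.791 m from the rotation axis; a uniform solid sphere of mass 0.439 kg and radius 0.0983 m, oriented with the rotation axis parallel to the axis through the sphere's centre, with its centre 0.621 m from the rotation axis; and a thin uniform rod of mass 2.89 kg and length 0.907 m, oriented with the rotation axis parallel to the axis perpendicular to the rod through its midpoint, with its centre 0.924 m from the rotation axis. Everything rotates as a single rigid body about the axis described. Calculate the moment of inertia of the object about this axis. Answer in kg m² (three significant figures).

Thin ring: I_cm = (1/2)MR² = (1/2)(4.95)(0.5)² = 0.61875 kg m²; centre at d = 0.167 m, so I = I_cm + Md² gives I = 0.61875 + (4.95)(0.167)² = 0.7568 kg m².
Annular disk: I_cm = (1/2)M(R²+r²) = (1/2)(0.323)[(0.401)² + (0.316)²] = 0.042096 kg m²; centre at d = 0.791 m, so I = I_cm + Md² gives I = 0.042096 + (0.323)(0.791)² = 0.24419 kg m².
Solid sphere: I_cm = (2/5)MR² = (2/5)(0.439)(0.0983)² = 0.0016968 kg m²; centre at d = 0.621 m, so I = I_cm + Md² gives I = 0.0016968 + (0.439)(0.621)² = 0.17099 kg m².
Thin rod: I_cm = (1/12)ML² = (1/12)(2.89)(0.907)² = 0.19812 kg m²; centre at d = 0.924 m, so I = I_cm + Md² gives I = 0.19812 + (2.89)(0.924)² = 2.6655 kg m².
Total I = 0.7568 + 0.24419 + 0.17099 + 2.6655 = 3.8375 kg m².

3.84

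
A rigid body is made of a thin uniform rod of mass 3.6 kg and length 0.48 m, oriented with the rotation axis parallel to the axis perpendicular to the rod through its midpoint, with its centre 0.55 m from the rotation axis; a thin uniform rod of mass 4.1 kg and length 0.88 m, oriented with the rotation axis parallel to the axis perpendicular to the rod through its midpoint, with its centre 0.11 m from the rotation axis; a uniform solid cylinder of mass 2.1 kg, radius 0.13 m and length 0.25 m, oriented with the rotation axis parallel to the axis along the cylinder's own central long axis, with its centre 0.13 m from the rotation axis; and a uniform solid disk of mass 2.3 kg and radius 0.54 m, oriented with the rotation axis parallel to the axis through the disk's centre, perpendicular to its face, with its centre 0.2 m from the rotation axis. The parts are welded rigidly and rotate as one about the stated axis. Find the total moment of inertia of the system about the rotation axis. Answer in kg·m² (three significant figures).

Thin rod: I_cm = (1/12)ML² = (1/12)(3.6)(0.48)² = 0.06912 kg·m²; centre at d = 0.55 m, so the parallel axis theorem gives I = 0.06912 + (3.6)(0.55)² = 1.1581 kg·m².
Thin rod: I_cm = (1/12)ML² = (1/12)(4.1)(0.88)² = 0.26459 kg·m²; centre at d = 0.11 m, so the parallel axis theorem gives I = 0.26459 + (4.1)(0.11)² = 0.3142 kg·m².
Solid cylinder: I_cm = (1/2)MR² = (1/2)(2.1)(0.13)² = 0.017745 kg·m²; centre at d = 0.13 m, so the parallel axis theorem gives I = 0.017745 + (2.1)(0.13)² = 0.053235 kg·m².
Solid disk: I_cm = (1/2)MR² = (1/2)(2.3)(0.54)² = 0.33534 kg·m²; centre at d = 0.2 m, so the parallel axis theorem gives I = 0.33534 + (2.3)(0.2)² = 0.42734 kg·m².
Total I = 1.1581 + 0.3142 + 0.053235 + 0.42734 = 1.9529 kg·m².

1.95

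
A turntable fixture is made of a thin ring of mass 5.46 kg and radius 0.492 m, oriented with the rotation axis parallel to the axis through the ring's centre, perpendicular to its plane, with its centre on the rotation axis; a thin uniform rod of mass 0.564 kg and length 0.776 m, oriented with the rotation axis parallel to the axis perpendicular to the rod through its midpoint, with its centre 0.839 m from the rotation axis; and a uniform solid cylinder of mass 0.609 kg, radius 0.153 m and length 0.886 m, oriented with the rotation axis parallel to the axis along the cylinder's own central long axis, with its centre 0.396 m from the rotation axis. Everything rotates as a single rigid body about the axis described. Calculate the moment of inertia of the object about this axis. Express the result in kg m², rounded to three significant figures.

1.85

Thin ring: I_cm = MR² = (5.46)(0.492)² = 1.3217 kg m²; axis through the centre, so I = 1.3217 kg m².
Thin rod: I_cm = (1/12)ML² = (1/12)(0.564)(0.776)² = 0.028302 kg m²; centre at d = 0.839 m, so the parallel axis theorem gives I = 0.028302 + (0.564)(0.839)² = 0.42531 kg m².
Solid cylinder: I_cm = (1/2)MR² = (1/2)(0.609)(0.153)² = 0.007128 kg m²; centre at d = 0.396 m, so the parallel axis theorem gives I = 0.007128 + (0.609)(0.396)² = 0.10263 kg m².
Total I = 1.3217 + 0.42531 + 0.10263 = 1.8496 kg m².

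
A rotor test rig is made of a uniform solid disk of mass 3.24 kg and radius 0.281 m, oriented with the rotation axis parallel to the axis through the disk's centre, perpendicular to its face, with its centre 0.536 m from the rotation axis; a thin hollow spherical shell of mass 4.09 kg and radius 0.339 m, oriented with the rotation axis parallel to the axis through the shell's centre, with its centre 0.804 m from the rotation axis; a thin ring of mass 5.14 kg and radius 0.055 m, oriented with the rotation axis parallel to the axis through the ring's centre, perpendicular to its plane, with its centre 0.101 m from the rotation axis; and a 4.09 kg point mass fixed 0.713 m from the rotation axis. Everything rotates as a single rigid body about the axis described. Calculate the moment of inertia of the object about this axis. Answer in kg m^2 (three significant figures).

6.16

Solid disk: I_cm = (1/2)MR² = (1/2)(3.24)(0.281)² = 0.12792 kg m^2; centre at d = 0.536 m, so the parallel axis theorem gives I = 0.12792 + (3.24)(0.536)² = 1.0588 kg m^2.
Spherical shell: I_cm = (2/3)MR² = (2/3)(4.09)(0.339)² = 0.31335 kg m^2; centre at d = 0.804 m, so the parallel axis theorem gives I = 0.31335 + (4.09)(0.804)² = 2.9572 kg m^2.
Thin ring: I_cm = MR² = (5.14)(0.055)² = 0.015548 kg m^2; centre at d = 0.101 m, so the parallel axis theorem gives I = 0.015548 + (5.14)(0.101)² = 0.067982 kg m^2.
Point mass: I_cm = 0; centre at d = 0.713 m, so the parallel axis theorem gives I = 0 + (4.09)(0.713)² = 2.0792 kg m^2.
Total I = 1.0588 + 2.9572 + 0.067982 + 2.0792 = 6.1632 kg m^2.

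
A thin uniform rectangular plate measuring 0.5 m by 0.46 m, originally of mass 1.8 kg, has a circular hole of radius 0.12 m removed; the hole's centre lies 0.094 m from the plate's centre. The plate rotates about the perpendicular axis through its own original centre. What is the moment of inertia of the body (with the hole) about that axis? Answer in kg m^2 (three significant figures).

Unpierced body about its centre: I₀ = (1/12)M(a²+b²) = (1/12)(1.8)[(0.5)² + (0.46)²] = 0.06924 kg m^2.
The removed disk has mass m = M·πr²/(ab) = (1.8)·π(0.12)²/(0.5·0.46) = 0.35404 kg (same uniform areal density).
Its moment of inertia about the rotation axis (parallel-axis theorem): I_hole = (1/2)mr² + md² = (1/2)(0.35404)(0.12)² + (0.35404)(0.094)² = 0.0056774 kg m^2.
Treating the hole as negative mass, I = I₀ − I_hole = 0.06924 − 0.0056774 = 0.063563 kg m^2.

0.0636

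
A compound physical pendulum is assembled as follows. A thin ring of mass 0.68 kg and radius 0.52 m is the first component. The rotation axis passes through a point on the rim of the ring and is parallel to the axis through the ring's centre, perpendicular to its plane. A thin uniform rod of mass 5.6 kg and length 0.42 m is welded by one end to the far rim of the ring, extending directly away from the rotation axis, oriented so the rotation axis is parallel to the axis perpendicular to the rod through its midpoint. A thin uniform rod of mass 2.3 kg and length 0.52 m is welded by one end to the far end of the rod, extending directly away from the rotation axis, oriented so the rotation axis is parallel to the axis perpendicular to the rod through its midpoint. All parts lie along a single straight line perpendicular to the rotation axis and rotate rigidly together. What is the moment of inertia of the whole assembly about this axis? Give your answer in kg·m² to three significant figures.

16.1

Thin ring: I_cm = MR² = (0.68)(0.52)² = 0.18387 kg·m²; centre at d = 0.52 m, so the parallel axis theorem gives I = 0.18387 + (0.68)(0.52)² = 0.36774 kg·m².
Thin rod: I_cm = (1/12)ML² = (1/12)(5.6)(0.42)² = 0.08232 kg·m²; centre at d = 0.52 + 0.52 + 0.21 = 1.25 m, so the parallel axis theorem gives I = 0.08232 + (5.6)(1.25)² = 8.8323 kg·m².
Thin rod: I_cm = (1/12)ML² = (1/12)(2.3)(0.52)² = 0.051827 kg·m²; centre at d = 0.52 + 0.52 + 0.21 + 0.21 + 0.26 = 1.72 m, so the parallel axis theorem gives I = 0.051827 + (2.3)(1.72)² = 6.8561 kg·m².
Total I = 0.36774 + 8.8323 + 6.8561 = 16.056 kg·m².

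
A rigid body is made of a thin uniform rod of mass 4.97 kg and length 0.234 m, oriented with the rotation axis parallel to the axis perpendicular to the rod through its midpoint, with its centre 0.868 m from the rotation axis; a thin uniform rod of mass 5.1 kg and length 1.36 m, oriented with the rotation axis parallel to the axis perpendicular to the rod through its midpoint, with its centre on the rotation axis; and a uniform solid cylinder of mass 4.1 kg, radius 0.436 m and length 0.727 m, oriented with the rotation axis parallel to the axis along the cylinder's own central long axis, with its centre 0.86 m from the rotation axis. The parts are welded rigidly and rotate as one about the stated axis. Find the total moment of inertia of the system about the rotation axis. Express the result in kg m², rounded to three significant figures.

7.98

Thin rod: I_cm = (1/12)ML² = (1/12)(4.97)(0.234)² = 0.022678 kg m²; centre at d = 0.868 m, so I = I_cm + Md² gives I = 0.022678 + (4.97)(0.868)² = 3.7672 kg m².
Thin rod: I_cm = (1/12)ML² = (1/12)(5.1)(1.36)² = 0.78608 kg m²; axis through the centre, so I = 0.78608 kg m².
Solid cylinder: I_cm = (1/2)MR² = (1/2)(4.1)(0.436)² = 0.3897 kg m²; centre at d = 0.86 m, so I = I_cm + Md² gives I = 0.3897 + (4.1)(0.86)² = 3.4221 kg m².
Total I = 3.7672 + 0.78608 + 3.4221 = 7.9753 kg m².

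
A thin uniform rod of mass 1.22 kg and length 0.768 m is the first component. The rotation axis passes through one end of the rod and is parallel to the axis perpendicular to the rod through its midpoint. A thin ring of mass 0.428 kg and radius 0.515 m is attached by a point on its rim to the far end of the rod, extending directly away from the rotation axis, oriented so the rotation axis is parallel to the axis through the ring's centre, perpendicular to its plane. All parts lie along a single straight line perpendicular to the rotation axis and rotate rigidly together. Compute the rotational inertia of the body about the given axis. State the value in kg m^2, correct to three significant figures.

Thin rod: I_cm = (1/12)ML² = (1/12)(1.22)(0.768)² = 0.059965 kg m^2; centre at d = 0.384 m, so the parallel axis theorem gives I = 0.059965 + (1.22)(0.384)² = 0.23986 kg m^2.
Thin ring: I_cm = MR² = (0.428)(0.515)² = 0.11352 kg m^2; centre at d = 0.384 + 0.384 + 0.515 = 1.283 m, so the parallel axis theorem gives I = 0.11352 + (0.428)(1.283)² = 0.81804 kg m^2.
Total I = 0.23986 + 0.81804 = 1.0579 kg m^2.

1.06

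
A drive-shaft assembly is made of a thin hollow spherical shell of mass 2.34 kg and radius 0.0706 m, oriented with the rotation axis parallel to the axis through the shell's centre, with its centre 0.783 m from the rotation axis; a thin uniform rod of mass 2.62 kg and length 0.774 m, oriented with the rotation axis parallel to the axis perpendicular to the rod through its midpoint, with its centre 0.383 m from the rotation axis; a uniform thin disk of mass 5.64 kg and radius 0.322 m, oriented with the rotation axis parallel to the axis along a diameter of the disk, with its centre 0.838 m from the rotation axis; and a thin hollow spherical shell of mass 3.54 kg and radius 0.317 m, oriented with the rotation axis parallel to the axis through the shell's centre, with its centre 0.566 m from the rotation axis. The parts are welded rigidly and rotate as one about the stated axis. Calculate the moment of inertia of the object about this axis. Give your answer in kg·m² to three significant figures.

Spherical shell: I_cm = (2/3)MR² = (2/3)(2.34)(0.0706)² = 0.0077756 kg·m²; centre at d = 0.783 m, so I = I_cm + Md² gives I = 0.0077756 + (2.34)(0.783)² = 1.4424 kg·m².
Thin rod: I_cm = (1/12)ML² = (1/12)(2.62)(0.774)² = 0.1308 kg·m²; centre at d = 0.383 m, so I = I_cm + Md² gives I = 0.1308 + (2.62)(0.383)² = 0.51512 kg·m².
Thin disk: I_cm = (1/4)MR² = (1/4)(5.64)(0.322)² = 0.14619 kg·m²; centre at d = 0.838 m, so I = I_cm + Md² gives I = 0.14619 + (5.64)(0.838)² = 4.1069 kg·m².
Spherical shell: I_cm = (2/3)MR² = (2/3)(3.54)(0.317)² = 0.23715 kg·m²; centre at d = 0.566 m, so I = I_cm + Md² gives I = 0.23715 + (3.54)(0.566)² = 1.3712 kg·m².
Total I = 1.4424 + 0.51512 + 4.1069 + 1.3712 = 7.4356 kg·m².

7.44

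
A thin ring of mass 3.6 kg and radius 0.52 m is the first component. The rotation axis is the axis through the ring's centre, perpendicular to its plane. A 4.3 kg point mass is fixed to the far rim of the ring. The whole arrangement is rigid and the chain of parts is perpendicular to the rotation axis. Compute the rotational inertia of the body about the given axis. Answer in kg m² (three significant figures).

Thin ring: I_cm = MR² = (3.6)(0.52)² = 0.97344 kg m²; axis through the centre, so I = 0.97344 kg m².
Point mass: I_cm = 0; centre at d = 0.52 m, so the parallel axis theorem gives I = 0 + (4.3)(0.52)² = 1.1627 kg m².
Total I = 0.97344 + 1.1627 = 2.1362 kg m².

2.14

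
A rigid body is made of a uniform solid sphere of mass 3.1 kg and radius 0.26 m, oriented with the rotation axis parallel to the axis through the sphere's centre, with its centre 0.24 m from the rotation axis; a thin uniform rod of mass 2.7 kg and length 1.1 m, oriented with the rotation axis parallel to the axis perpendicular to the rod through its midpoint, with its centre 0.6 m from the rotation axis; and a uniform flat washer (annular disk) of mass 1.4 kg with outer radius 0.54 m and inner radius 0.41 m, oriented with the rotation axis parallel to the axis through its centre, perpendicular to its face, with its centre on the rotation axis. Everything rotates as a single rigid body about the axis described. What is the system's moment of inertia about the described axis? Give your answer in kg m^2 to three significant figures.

1.83

Solid sphere: I_cm = (2/5)MR² = (2/5)(3.1)(0.26)² = 0.083824 kg m^2; centre at d = 0.24 m, so I = I_cm + Md² gives I = 0.083824 + (3.1)(0.24)² = 0.26238 kg m^2.
Thin rod: I_cm = (1/12)ML² = (1/12)(2.7)(1.1)² = 0.27225 kg m^2; centre at d = 0.6 m, so I = I_cm + Md² gives I = 0.27225 + (2.7)(0.6)² = 1.2443 kg m^2.
Annular disk: I_cm = (1/2)M(R²+r²) = (1/2)(1.4)[(0.54)² + (0.41)²] = 0.32179 kg m^2; axis through the centre, so I = 0.32179 kg m^2.
Total I = 0.26238 + 1.2443 + 0.32179 = 1.8284 kg m^2.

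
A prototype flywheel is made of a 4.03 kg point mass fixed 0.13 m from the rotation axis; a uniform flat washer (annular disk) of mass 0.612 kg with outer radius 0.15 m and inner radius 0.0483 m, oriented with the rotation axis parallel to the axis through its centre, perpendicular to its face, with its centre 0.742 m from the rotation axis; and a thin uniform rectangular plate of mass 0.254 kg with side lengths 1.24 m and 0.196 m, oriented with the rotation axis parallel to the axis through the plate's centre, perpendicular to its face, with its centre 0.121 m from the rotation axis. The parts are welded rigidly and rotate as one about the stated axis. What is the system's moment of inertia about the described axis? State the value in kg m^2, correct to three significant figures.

0.450

Point mass: I_cm = 0; centre at d = 0.13 m, so I = I_cm + Md² gives I = 0 + (4.03)(0.13)² = 0.068107 kg m^2.
Annular disk: I_cm = (1/2)M(R²+r²) = (1/2)(0.612)[(0.15)² + (0.0483)²] = 0.0075989 kg m^2; centre at d = 0.742 m, so I = I_cm + Md² gives I = 0.0075989 + (0.612)(0.742)² = 0.34454 kg m^2.
Rectangular plate: I_cm = (1/12)M(a²+b²) = (1/12)(0.254)[(1.24)² + (0.196)²] = 0.033359 kg m^2; centre at d = 0.121 m, so I = I_cm + Md² gives I = 0.033359 + (0.254)(0.121)² = 0.037078 kg m^2.
Total I = 0.068107 + 0.34454 + 0.037078 = 0.44973 kg m^2.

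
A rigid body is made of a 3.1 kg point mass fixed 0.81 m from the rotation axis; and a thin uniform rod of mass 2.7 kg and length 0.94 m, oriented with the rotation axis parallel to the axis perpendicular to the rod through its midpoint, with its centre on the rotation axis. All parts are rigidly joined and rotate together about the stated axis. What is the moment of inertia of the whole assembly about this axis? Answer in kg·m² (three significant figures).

2.23

Point mass: I_cm = 0; centre at d = 0.81 m, so I = I_cm + Md² gives I = 0 + (3.1)(0.81)² = 2.0339 kg·m².
Thin rod: I_cm = (1/12)ML² = (1/12)(2.7)(0.94)² = 0.19881 kg·m²; axis through the centre, so I = 0.19881 kg·m².
Total I = 2.0339 + 0.19881 = 2.2327 kg·m².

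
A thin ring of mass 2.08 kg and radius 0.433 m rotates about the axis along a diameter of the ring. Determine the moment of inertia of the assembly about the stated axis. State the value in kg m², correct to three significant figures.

I_cm = (1/2)MR² = (1/2)(2.08)(0.433)² = 0.19499 kg m²; axis through the centre, so I = 0.19499 kg m².

0.195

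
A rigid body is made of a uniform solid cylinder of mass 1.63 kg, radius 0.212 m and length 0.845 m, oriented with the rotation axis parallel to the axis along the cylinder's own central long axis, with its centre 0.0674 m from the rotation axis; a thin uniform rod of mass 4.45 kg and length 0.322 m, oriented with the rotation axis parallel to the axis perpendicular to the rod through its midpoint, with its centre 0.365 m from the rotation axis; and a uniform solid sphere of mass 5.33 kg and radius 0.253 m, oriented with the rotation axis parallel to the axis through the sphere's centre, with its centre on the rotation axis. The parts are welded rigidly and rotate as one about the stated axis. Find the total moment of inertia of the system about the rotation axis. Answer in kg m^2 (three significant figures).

Solid cylinder: I_cm = (1/2)MR² = (1/2)(1.63)(0.212)² = 0.036629 kg m^2; centre at d = 0.0674 m, so I = I_cm + Md² gives I = 0.036629 + (1.63)(0.0674)² = 0.044034 kg m^2.
Thin rod: I_cm = (1/12)ML² = (1/12)(4.45)(0.322)² = 0.038449 kg m^2; centre at d = 0.365 m, so I = I_cm + Md² gives I = 0.038449 + (4.45)(0.365)² = 0.6313 kg m^2.
Solid sphere: I_cm = (2/5)MR² = (2/5)(5.33)(0.253)² = 0.13647 kg m^2; axis through the centre, so I = 0.13647 kg m^2.
Total I = 0.044034 + 0.6313 + 0.13647 = 0.8118 kg m^2.

0.812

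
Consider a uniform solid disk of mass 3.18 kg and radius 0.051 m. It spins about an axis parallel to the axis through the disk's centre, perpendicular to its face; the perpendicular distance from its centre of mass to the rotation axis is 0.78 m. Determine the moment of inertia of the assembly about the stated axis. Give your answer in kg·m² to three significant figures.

I_cm = (1/2)MR² = (1/2)(3.18)(0.051)² = 0.0041356 kg·m²; centre at d = 0.78 m, so the parallel axis theorem gives I = 0.0041356 + (3.18)(0.78)² = 1.9388 kg·m².

1.94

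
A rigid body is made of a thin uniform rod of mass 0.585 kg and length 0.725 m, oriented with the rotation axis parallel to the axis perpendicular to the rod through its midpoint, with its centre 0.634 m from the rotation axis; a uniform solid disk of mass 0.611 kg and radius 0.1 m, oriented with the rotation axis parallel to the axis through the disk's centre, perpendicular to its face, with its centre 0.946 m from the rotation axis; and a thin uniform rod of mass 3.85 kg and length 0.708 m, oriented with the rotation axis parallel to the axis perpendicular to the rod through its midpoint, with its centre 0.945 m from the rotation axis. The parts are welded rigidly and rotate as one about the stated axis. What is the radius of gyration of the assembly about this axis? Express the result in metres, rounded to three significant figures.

Thin rod: I_cm = (1/12)ML² = (1/12)(0.585)(0.725)² = 0.025624 kg m²; centre at d = 0.634 m, so the parallel axis theorem gives I = 0.025624 + (0.585)(0.634)² = 0.26077 kg m².
Solid disk: I_cm = (1/2)MR² = (1/2)(0.611)(0.1)² = 0.003055 kg m²; centre at d = 0.946 m, so the parallel axis theorem gives I = 0.003055 + (0.611)(0.946)² = 0.54985 kg m².
Thin rod: I_cm = (1/12)ML² = (1/12)(3.85)(0.708)² = 0.16082 kg m²; centre at d = 0.945 m, so the parallel axis theorem gives I = 0.16082 + (3.85)(0.945)² = 3.599 kg m².
Total I = 4.4096 kg m²; total mass M = 5.046 kg.
k = √(I/M) = √(4.4096/5.046) = 0.93481 m.

0.935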